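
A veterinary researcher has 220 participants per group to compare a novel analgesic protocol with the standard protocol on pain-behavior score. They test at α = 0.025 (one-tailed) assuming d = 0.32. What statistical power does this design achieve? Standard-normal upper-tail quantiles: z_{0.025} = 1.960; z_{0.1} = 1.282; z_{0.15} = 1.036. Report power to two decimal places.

For two equal groups, power = Φ(d·√(n/2) − z_{α}).
d·√(n/2) = 0.32 × √(220/2) = 0.32 × 10.488 = 3.356.
z_β = 3.356 − 1.960 = 1.396.
Power = Φ(1.396) = 0.919.

power ≈ 0.92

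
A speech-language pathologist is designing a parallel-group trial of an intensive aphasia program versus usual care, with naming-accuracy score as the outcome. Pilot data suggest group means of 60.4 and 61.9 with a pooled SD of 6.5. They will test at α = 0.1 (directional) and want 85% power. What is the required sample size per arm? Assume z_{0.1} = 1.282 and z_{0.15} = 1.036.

Cohen's d = |M₁ − M₂| / SD_pooled = |60.4 − 61.9| / 6.5 = 1.5 / 6.5 = 0.231.
For two independent groups with equal n: n = 2·((z_{α} + z_β) / d)².
z_{α} + z_β = 1.282 + 1.036 = 2.318.
n = 2 × (2.318 / 0.231)² = 2 × 10.035² = 2 × 100.69 = 201.4.
Round up to the next whole participant.

n = 202 per group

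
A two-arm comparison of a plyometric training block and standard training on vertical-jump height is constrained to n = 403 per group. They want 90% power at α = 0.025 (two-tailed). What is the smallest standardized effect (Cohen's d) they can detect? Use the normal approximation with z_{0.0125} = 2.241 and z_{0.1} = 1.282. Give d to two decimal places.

d_min ≈ 0.25

For two independent groups of n = 403 each: d_min = (z_{α/2} + z_β)·√(2/n).
z-sum = 2.241 + 1.282 = 3.523.
d_min = 3.523 × √(2/403) = 3.523 × 0.0704 = 0.248.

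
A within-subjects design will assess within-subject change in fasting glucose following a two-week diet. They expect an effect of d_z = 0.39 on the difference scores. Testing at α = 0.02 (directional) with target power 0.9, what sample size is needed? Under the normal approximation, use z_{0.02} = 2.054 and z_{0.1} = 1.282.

n = 74 pairs

For a paired (one-sample on differences) test: n = ((z_{α} + z_β) / d)².
z_{α} + z_β = 2.054 + 1.282 = 3.336.
n = (3.336 / 0.39)² = 8.554² = 73.17.
Round up.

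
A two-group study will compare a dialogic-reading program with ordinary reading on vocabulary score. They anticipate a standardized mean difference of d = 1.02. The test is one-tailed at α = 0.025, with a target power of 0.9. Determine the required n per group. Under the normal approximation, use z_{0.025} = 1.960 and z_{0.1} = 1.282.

n = 21 per group

For two independent groups with equal n: n = 2·((z_{α} + z_β) / d)².
z_{α} + z_β = 1.960 + 1.282 = 3.242.
n = 2 × (3.242 / 1.02)² = 2 × 3.178² = 2 × 10.10 = 20.2.
Round up to the next whole participant.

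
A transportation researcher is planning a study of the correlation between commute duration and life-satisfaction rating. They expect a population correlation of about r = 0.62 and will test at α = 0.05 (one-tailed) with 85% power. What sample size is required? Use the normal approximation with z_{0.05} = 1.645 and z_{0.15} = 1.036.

Fisher's z: C = ½·ln((1+r)/(1−r)) = ½·ln(4.2632) = 0.7250.
n = ((z_{α} + z_β)/C)² + 3.
(1.645 + 1.036) / 0.7250 = 2.681 / 0.7250 = 3.698.
n = 3.698² + 3 = 13.67 + 3 = 16.7.
Round up.

n = 17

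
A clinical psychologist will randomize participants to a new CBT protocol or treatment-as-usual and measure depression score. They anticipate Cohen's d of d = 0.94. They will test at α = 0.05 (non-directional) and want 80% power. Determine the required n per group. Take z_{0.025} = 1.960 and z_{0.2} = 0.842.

n = 18 per group

For two independent groups with equal n: n = 2·((z_{α/2} + z_β) / d)².
z_{α/2} + z_β = 1.960 + 0.842 = 2.802.
n = 2 × (2.802 / 0.94)² = 2 × 2.981² = 2 × 8.89 = 17.8.
Round up to the next whole participant.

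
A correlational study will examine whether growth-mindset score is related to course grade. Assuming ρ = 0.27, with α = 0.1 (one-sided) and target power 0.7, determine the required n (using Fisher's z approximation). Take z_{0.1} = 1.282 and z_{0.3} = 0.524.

n = 46

Fisher's z: C = ½·ln((1+r)/(1−r)) = ½·ln(1.7397) = 0.2769.
n = ((z_{α} + z_β)/C)² + 3.
(1.282 + 0.524) / 0.2769 = 1.806 / 0.2769 = 6.522.
n = 6.522² + 3 = 42.54 + 3 = 45.5.
Round up.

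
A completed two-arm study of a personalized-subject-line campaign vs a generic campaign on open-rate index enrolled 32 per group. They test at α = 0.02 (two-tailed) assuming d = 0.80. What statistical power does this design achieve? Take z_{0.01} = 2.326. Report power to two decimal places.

For two equal groups, power = Φ(d·√(n/2) − z_{α/2}).
d·√(n/2) = 0.80 × √(32/2) = 0.80 × 4.000 = 3.200.
z_β = 3.200 − 2.326 = 0.874.
Power = Φ(0.874) = 0.809.

power ≈ 0.81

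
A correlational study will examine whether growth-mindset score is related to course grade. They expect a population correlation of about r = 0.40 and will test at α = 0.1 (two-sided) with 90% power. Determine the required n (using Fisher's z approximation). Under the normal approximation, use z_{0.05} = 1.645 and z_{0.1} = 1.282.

n = 51

Fisher's z: C = ½·ln((1+r)/(1−r)) = ½·ln(2.3333) = 0.4236.
n = ((z_{α/2} + z_β)/C)² + 3.
(1.645 + 1.282) / 0.4236 = 2.927 / 0.4236 = 6.910.
n = 6.910² + 3 = 47.75 + 3 = 50.7.
Round up.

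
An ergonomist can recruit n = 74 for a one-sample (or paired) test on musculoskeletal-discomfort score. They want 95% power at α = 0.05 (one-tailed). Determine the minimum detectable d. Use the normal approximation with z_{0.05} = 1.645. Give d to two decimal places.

For a single sample (or paired design) of n = 74: d_min = (z_{α} + z_β)/√n.
z-sum = 1.645 + 1.645 = 3.290.
d_min = 3.290 / √74 = 3.290 / 8.602 = 0.382.

d_min ≈ 0.38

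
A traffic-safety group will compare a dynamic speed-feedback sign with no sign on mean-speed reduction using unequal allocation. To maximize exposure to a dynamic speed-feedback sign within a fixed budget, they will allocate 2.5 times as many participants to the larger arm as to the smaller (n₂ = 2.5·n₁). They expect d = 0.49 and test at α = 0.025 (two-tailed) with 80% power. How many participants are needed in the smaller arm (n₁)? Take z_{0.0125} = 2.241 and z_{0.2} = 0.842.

n₁ = 56

With allocation ratio k = n₂/n₁ = 2.5, Var(x̄₁−x̄₂) = σ²(1/n₁ + 1/(k·n₁)) = σ²·(k+1)/(k·n₁).
So n₁ = (1 + 1/k)·((z_{α/2} + z_β)/d)² = 1.400 × (3.083/0.49)².
n₁ = 1.400 × 39.59 = 55.4.
Round up: n₁ = 56, giving n₂ = 2.5 × 56 = 140.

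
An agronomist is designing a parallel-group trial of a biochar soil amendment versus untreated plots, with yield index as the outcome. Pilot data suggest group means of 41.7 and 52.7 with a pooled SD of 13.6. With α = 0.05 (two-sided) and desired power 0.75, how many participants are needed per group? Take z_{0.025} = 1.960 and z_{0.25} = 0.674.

Cohen's d = |M₁ − M₂| / SD_pooled = |41.7 − 52.7| / 13.6 = 11.0 / 13.6 = 0.809.
For two independent groups with equal n: n = 2·((z_{α/2} + z_β) / d)².
z_{α/2} + z_β = 1.960 + 0.674 = 2.634.
n = 2 × (2.634 / 0.809)² = 2 × 3.256² = 2 × 10.60 = 21.2.
Round up to the next whole participant.

n = 22 per group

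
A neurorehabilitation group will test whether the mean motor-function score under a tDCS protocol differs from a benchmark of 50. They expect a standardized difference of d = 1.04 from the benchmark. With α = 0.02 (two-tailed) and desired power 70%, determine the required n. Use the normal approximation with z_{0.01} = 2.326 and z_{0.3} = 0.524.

n = 8

For a one-sample test: n = ((z_{α/2} + z_β) / d)².
z_{α/2} + z_β = 2.326 + 0.524 = 2.850.
n = (2.850 / 1.04)² = 2.740² = 7.51.
Round up.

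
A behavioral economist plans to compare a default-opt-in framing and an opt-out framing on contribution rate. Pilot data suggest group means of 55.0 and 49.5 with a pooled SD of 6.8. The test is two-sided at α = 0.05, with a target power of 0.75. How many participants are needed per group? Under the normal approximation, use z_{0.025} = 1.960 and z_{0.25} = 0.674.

n = 22 per group

Cohen's d = |M₁ − M₂| / SD_pooled = |55.0 − 49.5| / 6.8 = 5.5 / 6.8 = 0.809.
For two independent groups with equal n: n = 2·((z_{α/2} + z_β) / d)².
z_{α/2} + z_β = 1.960 + 0.674 = 2.634.
n = 2 × (2.634 / 0.809)² = 2 × 3.256² = 2 × 10.60 = 21.2.
Round up to the next whole participant.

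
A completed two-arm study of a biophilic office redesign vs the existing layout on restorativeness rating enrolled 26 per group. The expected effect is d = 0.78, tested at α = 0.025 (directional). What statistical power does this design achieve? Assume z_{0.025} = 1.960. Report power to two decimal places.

For two equal groups, power = Φ(d·√(n/2) − z_{α}).
d·√(n/2) = 0.78 × √(26/2) = 0.78 × 3.606 = 2.812.
z_β = 2.812 − 1.960 = 0.852.
Power = Φ(0.852) = 0.803.

power ≈ 0.80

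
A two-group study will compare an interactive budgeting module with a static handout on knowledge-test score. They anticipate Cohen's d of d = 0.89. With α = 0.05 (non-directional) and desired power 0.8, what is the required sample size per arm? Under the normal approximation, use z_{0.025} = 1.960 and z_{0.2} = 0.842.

n = 20 per group

For two independent groups with equal n: n = 2·((z_{α/2} + z_β) / d)².
z_{α/2} + z_β = 1.960 + 0.842 = 2.802.
n = 2 × (2.802 / 0.89)² = 2 × 3.148² = 2 × 9.91 = 19.8.
Round up to the next whole participant.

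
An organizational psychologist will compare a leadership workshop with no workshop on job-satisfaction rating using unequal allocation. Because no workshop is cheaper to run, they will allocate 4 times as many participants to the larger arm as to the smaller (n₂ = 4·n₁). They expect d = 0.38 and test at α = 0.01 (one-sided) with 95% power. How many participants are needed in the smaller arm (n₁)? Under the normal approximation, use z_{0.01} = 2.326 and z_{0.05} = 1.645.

n₁ = 137

With allocation ratio k = n₂/n₁ = 4, Var(x̄₁−x̄₂) = σ²(1/n₁ + 1/(k·n₁)) = σ²·(k+1)/(k·n₁).
So n₁ = (1 + 1/k)·((z_{α} + z_β)/d)² = 1.250 × (3.971/0.38)².
n₁ = 1.250 × 109.20 = 136.5.
Round up: n₁ = 137, giving n₂ = 4 × 137 = 548.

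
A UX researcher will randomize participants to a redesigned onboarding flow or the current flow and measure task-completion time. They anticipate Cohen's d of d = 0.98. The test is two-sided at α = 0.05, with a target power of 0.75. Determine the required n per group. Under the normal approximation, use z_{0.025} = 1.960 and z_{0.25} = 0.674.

For two independent groups with equal n: n = 2·((z_{α/2} + z_β) / d)².
z_{α/2} + z_β = 1.960 + 0.674 = 2.634.
n = 2 × (2.634 / 0.98)² = 2 × 2.688² = 2 × 7.22 = 14.4.
Round up to the next whole participant.

n = 15 per group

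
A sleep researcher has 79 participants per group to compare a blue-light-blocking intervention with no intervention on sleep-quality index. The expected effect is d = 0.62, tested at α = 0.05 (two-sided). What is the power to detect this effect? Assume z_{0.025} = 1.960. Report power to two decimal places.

For two equal groups, power = Φ(d·√(n/2) − z_{α/2}).
d·√(n/2) = 0.62 × √(79/2) = 0.62 × 6.285 = 3.897.
z_β = 3.897 − 1.960 = 1.937.
Power = Φ(1.937) = 0.974.

power ≈ 0.97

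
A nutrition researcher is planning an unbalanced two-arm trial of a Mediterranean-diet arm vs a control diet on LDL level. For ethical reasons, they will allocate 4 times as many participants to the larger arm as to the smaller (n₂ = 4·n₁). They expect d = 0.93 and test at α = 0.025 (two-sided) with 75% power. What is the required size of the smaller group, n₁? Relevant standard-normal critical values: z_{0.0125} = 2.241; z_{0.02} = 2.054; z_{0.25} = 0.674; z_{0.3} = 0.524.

With allocation ratio k = n₂/n₁ = 4, Var(x̄₁−x̄₂) = σ²(1/n₁ + 1/(k·n₁)) = σ²·(k+1)/(k·n₁).
So n₁ = (1 + 1/k)·((z_{α/2} + z_β)/d)² = 1.250 × (2.915/0.93)².
n₁ = 1.250 × 9.82 = 12.3.
Round up: n₁ = 13, giving n₂ = 4 × 13 = 52.

n₁ = 13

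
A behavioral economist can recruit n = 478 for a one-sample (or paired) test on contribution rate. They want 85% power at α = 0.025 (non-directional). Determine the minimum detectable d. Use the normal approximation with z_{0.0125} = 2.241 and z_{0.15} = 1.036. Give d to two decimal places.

For a single sample (or paired design) of n = 478: d_min = (z_{α/2} + z_β)/√n.
z-sum = 2.241 + 1.036 = 3.277.
d_min = 3.277 / √478 = 3.277 / 21.863 = 0.150.

d_min ≈ 0.15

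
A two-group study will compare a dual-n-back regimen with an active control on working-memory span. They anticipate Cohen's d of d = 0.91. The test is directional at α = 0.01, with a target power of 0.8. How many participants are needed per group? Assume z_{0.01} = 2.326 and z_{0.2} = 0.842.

n = 25 per group

For two independent groups with equal n: n = 2·((z_{α} + z_β) / d)².
z_{α} + z_β = 2.326 + 0.842 = 3.168.
n = 2 × (3.168 / 0.91)² = 2 × 3.481² = 2 × 12.12 = 24.2.
Round up to the next whole participant.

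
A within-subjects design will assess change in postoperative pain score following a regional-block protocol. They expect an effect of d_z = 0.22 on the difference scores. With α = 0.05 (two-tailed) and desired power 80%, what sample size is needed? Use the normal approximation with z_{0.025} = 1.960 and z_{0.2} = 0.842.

For a paired (one-sample on differences) test: n = ((z_{α/2} + z_β) / d)².
z_{α/2} + z_β = 1.960 + 0.842 = 2.802.
n = (2.802 / 0.22)² = 12.736² = 162.21.
Round up.

n = 163 pairs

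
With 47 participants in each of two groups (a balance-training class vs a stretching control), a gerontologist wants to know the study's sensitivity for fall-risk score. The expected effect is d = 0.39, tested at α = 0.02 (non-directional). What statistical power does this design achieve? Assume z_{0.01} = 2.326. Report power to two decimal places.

power ≈ 0.33

For two equal groups, power = Φ(d·√(n/2) − z_{α/2}).
d·√(n/2) = 0.39 × √(47/2) = 0.39 × 4.848 = 1.891.
z_β = 1.891 − 2.326 = -0.435.
Power = Φ(-0.435) = 0.332.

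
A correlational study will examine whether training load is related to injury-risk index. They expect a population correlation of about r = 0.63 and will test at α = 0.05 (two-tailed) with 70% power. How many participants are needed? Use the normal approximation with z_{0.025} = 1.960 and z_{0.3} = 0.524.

Fisher's z: C = ½·ln((1+r)/(1−r)) = ½·ln(4.4054) = 0.7414.
n = ((z_{α/2} + z_β)/C)² + 3.
(1.960 + 0.524) / 0.7414 = 2.484 / 0.7414 = 3.350.
n = 3.350² + 3 = 11.23 + 3 = 14.2.
Round up.

n = 15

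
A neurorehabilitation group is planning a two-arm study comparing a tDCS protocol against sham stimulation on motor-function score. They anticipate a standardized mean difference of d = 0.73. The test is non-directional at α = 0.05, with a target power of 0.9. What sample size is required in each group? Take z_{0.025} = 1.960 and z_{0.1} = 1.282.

n = 40 per group

For two independent groups with equal n: n = 2·((z_{α/2} + z_β) / d)².
z_{α/2} + z_β = 1.960 + 1.282 = 3.242.
n = 2 × (3.242 / 0.73)² = 2 × 4.441² = 2 × 19.72 = 39.4.
Round up to the next whole participant.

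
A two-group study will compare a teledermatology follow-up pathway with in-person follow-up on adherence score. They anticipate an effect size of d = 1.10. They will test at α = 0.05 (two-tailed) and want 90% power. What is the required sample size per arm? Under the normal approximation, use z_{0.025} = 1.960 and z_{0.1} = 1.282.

n = 18 per group

For two independent groups with equal n: n = 2·((z_{α/2} + z_β) / d)².
z_{α/2} + z_β = 1.960 + 1.282 = 3.242.
n = 2 × (3.242 / 1.10)² = 2 × 2.947² = 2 × 8.69 = 17.4.
Round up to the next whole participant.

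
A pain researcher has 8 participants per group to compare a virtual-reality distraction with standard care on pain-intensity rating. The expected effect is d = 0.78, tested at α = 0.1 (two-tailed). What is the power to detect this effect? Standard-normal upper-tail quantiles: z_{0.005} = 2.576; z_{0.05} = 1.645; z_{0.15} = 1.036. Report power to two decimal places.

For two equal groups, power = Φ(d·√(n/2) − z_{α/2}).
d·√(n/2) = 0.78 × √(8/2) = 0.78 × 2.000 = 1.560.
z_β = 1.560 − 1.645 = -0.085.
Power = Φ(-0.085) = 0.466.

power ≈ 0.47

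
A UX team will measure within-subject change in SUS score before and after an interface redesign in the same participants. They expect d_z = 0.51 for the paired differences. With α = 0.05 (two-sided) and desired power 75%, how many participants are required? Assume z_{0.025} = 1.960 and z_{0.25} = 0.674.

n = 27 pairs

For a paired (one-sample on differences) test: n = ((z_{α/2} + z_β) / d)².
z_{α/2} + z_β = 1.960 + 0.674 = 2.634.
n = (2.634 / 0.51)² = 5.165² = 26.67.
Round up.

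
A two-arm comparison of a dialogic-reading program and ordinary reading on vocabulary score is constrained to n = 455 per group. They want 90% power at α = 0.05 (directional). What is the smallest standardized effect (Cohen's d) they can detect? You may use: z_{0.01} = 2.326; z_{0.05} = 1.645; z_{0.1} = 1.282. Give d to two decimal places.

For two independent groups of n = 455 each: d_min = (z_{α} + z_β)·√(2/n).
z-sum = 1.645 + 1.282 = 2.927.
d_min = 2.927 × √(2/455) = 2.927 × 0.0663 = 0.194.

d_min ≈ 0.19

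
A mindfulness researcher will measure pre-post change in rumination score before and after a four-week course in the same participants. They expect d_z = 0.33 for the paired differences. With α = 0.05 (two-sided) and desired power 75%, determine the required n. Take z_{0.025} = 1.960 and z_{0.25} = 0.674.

For a paired (one-sample on differences) test: n = ((z_{α/2} + z_β) / d)².
z_{α/2} + z_β = 1.960 + 0.674 = 2.634.
n = (2.634 / 0.33)² = 7.982² = 63.71.
Round up.

n = 64 pairs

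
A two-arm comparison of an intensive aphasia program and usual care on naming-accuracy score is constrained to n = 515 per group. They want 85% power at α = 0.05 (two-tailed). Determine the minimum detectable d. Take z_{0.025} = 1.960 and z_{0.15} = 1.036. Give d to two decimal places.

For two independent groups of n = 515 each: d_min = (z_{α/2} + z_β)·√(2/n).
z-sum = 1.960 + 1.036 = 2.996.
d_min = 2.996 × √(2/515) = 2.996 × 0.0623 = 0.187.

d_min ≈ 0.19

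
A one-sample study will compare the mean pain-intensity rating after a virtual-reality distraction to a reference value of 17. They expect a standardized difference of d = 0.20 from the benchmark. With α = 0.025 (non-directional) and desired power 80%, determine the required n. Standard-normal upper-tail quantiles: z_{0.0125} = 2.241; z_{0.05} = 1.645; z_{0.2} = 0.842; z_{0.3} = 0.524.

n = 238

For a one-sample test: n = ((z_{α/2} + z_β) / d)².
z_{α/2} + z_β = 2.241 + 0.842 = 3.083.
n = (3.083 / 0.20)² = 15.415² = 237.62.
Round up.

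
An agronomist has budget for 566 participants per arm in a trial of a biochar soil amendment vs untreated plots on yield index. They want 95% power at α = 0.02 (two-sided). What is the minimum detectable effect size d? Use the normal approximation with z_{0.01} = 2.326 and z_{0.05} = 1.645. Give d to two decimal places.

d_min ≈ 0.24

For two independent groups of n = 566 each: d_min = (z_{α/2} + z_β)·√(2/n).
z-sum = 2.326 + 1.645 = 3.971.
d_min = 3.971 × √(2/566) = 3.971 × 0.0594 = 0.236.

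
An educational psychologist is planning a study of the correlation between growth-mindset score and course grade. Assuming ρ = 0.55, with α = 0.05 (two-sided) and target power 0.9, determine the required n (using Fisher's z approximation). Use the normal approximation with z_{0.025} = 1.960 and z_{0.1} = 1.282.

Fisher's z: C = ½·ln((1+r)/(1−r)) = ½·ln(3.4444) = 0.6184.
n = ((z_{α/2} + z_β)/C)² + 3.
(1.960 + 1.282) / 0.6184 = 3.242 / 0.6184 = 5.243.
n = 5.243² + 3 = 27.48 + 3 = 30.5.
Round up.

n = 31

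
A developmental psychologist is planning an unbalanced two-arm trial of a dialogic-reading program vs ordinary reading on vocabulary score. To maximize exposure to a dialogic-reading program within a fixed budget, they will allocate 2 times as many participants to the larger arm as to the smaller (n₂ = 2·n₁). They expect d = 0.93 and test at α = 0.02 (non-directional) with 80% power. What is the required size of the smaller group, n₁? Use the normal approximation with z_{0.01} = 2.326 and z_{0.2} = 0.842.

With allocation ratio k = n₂/n₁ = 2, Var(x̄₁−x̄₂) = σ²(1/n₁ + 1/(k·n₁)) = σ²·(k+1)/(k·n₁).
So n₁ = (1 + 1/k)·((z_{α/2} + z_β)/d)² = 1.500 × (3.168/0.93)².
n₁ = 1.500 × 11.60 = 17.4.
Round up: n₁ = 18, giving n₂ = 2 × 18 = 36.

n₁ = 18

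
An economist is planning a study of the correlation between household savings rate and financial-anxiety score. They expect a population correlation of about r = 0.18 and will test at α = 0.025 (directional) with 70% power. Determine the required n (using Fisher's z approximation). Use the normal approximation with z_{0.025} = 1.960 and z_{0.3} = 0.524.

Fisher's z: C = ½·ln((1+r)/(1−r)) = ½·ln(1.4390) = 0.1820.
n = ((z_{α} + z_β)/C)² + 3.
(1.960 + 0.524) / 0.1820 = 2.484 / 0.1820 = 13.648.
n = 13.648² + 3 = 186.28 + 3 = 189.3.
Round up.

n = 190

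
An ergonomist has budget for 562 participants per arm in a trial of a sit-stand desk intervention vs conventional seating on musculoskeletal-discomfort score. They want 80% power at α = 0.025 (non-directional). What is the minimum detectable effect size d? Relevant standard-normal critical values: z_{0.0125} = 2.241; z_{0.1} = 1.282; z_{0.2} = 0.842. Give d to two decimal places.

d_min ≈ 0.18

For two independent groups of n = 562 each: d_min = (z_{α/2} + z_β)·√(2/n).
z-sum = 2.241 + 0.842 = 3.083.
d_min = 3.083 × √(2/562) = 3.083 × 0.0597 = 0.184.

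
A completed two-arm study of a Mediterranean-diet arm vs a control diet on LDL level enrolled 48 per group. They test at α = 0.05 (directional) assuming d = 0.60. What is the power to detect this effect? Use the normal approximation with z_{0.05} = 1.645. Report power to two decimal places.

For two equal groups, power = Φ(d·√(n/2) − z_{α}).
d·√(n/2) = 0.60 × √(48/2) = 0.60 × 4.899 = 2.939.
z_β = 2.939 − 1.645 = 1.294.
Power = Φ(1.294) = 0.902.

power ≈ 0.90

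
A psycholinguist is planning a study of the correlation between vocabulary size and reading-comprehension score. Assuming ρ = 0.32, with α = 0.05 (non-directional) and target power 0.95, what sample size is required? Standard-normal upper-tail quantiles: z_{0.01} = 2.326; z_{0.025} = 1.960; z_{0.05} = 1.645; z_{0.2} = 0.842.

Fisher's z: C = ½·ln((1+r)/(1−r)) = ½·ln(1.9412) = 0.3316.
n = ((z_{α/2} + z_β)/C)² + 3.
(1.960 + 1.645) / 0.3316 = 3.605 / 0.3316 = 10.872.
n = 10.872² + 3 = 118.19 + 3 = 121.2.
Round up.

n = 122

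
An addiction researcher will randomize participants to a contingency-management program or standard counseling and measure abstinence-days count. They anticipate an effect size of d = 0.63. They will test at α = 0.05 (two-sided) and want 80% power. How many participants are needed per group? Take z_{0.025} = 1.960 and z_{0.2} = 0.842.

n = 40 per group

For two independent groups with equal n: n = 2·((z_{α/2} + z_β) / d)².
z_{α/2} + z_β = 1.960 + 0.842 = 2.802.
n = 2 × (2.802 / 0.63)² = 2 × 4.448² = 2 × 19.78 = 39.6.
Round up to the next whole participant.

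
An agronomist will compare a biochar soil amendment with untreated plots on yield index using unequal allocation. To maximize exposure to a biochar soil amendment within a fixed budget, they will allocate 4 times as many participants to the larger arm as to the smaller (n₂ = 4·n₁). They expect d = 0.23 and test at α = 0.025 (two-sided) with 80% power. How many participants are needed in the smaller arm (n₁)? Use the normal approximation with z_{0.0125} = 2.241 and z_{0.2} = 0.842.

n₁ = 225

With allocation ratio k = n₂/n₁ = 4, Var(x̄₁−x̄₂) = σ²(1/n₁ + 1/(k·n₁)) = σ²·(k+1)/(k·n₁).
So n₁ = (1 + 1/k)·((z_{α/2} + z_β)/d)² = 1.250 × (3.083/0.23)².
n₁ = 1.250 × 179.68 = 224.6.
Round up: n₁ = 225, giving n₂ = 4 × 225 = 900.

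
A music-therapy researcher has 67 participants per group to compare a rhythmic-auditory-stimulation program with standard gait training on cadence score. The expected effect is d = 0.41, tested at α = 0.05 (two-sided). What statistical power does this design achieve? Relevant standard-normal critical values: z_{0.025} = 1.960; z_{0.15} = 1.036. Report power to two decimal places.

power ≈ 0.66

For two equal groups, power = Φ(d·√(n/2) − z_{α/2}).
d·√(n/2) = 0.41 × √(67/2) = 0.41 × 5.788 = 2.373.
z_β = 2.373 − 1.960 = 0.413.
Power = Φ(0.413) = 0.660.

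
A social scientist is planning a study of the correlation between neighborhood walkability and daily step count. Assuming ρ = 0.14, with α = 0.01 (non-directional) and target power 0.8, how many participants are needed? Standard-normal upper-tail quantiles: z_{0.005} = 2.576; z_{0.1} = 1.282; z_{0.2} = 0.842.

Fisher's z: C = ½·ln((1+r)/(1−r)) = ½·ln(1.3256) = 0.1409.
n = ((z_{α/2} + z_β)/C)² + 3.
(2.576 + 0.842) / 0.1409 = 3.418 / 0.1409 = 24.258.
n = 24.258² + 3 = 588.47 + 3 = 591.5.
Round up.

n = 592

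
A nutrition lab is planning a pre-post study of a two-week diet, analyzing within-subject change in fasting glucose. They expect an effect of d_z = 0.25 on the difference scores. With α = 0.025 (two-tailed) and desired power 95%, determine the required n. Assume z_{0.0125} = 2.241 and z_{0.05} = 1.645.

n = 242 pairs

For a paired (one-sample on differences) test: n = ((z_{α/2} + z_β) / d)².
z_{α/2} + z_β = 2.241 + 1.645 = 3.886.
n = (3.886 / 0.25)² = 15.544² = 241.62.
Round up.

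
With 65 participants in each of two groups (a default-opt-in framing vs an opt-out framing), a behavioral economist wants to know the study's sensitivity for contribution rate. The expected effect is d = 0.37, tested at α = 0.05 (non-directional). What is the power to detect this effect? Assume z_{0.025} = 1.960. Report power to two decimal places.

power ≈ 0.56

For two equal groups, power = Φ(d·√(n/2) − z_{α/2}).
d·√(n/2) = 0.37 × √(65/2) = 0.37 × 5.701 = 2.109.
z_β = 2.109 − 1.960 = 0.149.
Power = Φ(0.149) = 0.559.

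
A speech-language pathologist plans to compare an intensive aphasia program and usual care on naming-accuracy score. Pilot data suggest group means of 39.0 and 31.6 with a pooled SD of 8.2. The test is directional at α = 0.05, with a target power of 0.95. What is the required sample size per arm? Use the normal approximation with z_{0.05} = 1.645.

Cohen's d = |M₁ − M₂| / SD_pooled = |39.0 − 31.6| / 8.2 = 7.4 / 8.2 = 0.902.
For two independent groups with equal n: n = 2·((z_{α} + z_β) / d)².
z_{α} + z_β = 1.645 + 1.645 = 3.290.
n = 2 × (3.290 / 0.902)² = 2 × 3.647² = 2 × 13.30 = 26.6.
Round up to the next whole participant.

n = 27 per group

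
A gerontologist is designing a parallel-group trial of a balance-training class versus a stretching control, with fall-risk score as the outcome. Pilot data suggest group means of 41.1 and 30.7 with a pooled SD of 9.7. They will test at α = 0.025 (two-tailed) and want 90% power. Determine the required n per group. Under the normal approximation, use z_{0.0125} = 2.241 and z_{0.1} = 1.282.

Cohen's d = |M₁ − M₂| / SD_pooled = |41.1 − 30.7| / 9.7 = 10.4 / 9.7 = 1.072.
For two independent groups with equal n: n = 2·((z_{α/2} + z_β) / d)².
z_{α/2} + z_β = 2.241 + 1.282 = 3.523.
n = 2 × (3.523 / 1.072)² = 2 × 3.286² = 2 × 10.80 = 21.6.
Round up to the next whole participant.

n = 22 per group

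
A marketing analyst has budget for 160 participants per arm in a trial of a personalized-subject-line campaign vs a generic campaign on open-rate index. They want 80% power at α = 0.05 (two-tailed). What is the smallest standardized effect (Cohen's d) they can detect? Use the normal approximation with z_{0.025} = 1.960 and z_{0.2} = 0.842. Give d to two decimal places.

For two independent groups of n = 160 each: d_min = (z_{α/2} + z_β)·√(2/n).
z-sum = 1.960 + 0.842 = 2.802.
d_min = 2.802 × √(2/160) = 2.802 × 0.1118 = 0.313.

d_min ≈ 0.31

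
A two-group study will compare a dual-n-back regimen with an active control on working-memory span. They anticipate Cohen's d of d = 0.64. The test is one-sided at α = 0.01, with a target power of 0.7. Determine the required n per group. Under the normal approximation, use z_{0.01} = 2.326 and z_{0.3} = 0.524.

For two independent groups with equal n: n = 2·((z_{α} + z_β) / d)².
z_{α} + z_β = 2.326 + 0.524 = 2.850.
n = 2 × (2.850 / 0.64)² = 2 × 4.453² = 2 × 19.83 = 39.7.
Round up to the next whole participant.

n = 40 per group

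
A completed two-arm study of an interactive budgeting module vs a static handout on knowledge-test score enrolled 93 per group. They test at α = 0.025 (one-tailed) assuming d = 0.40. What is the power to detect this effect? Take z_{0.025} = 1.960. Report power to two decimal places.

power ≈ 0.78

For two equal groups, power = Φ(d·√(n/2) − z_{α}).
d·√(n/2) = 0.40 × √(93/2) = 0.40 × 6.819 = 2.728.
z_β = 2.728 − 1.960 = 0.768.
Power = Φ(0.768) = 0.779.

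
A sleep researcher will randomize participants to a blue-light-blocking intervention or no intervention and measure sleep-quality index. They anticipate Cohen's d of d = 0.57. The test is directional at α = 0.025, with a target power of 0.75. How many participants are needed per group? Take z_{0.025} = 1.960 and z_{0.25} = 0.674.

n = 43 per group

For two independent groups with equal n: n = 2·((z_{α} + z_β) / d)².
z_{α} + z_β = 1.960 + 0.674 = 2.634.
n = 2 × (2.634 / 0.57)² = 2 × 4.621² = 2 × 21.35 = 42.7.
Round up to the next whole participant.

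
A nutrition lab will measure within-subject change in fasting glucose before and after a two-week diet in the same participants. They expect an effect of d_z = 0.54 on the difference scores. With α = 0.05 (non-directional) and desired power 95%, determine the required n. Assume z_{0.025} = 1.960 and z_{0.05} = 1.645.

For a paired (one-sample on differences) test: n = ((z_{α/2} + z_β) / d)².
z_{α/2} + z_β = 1.960 + 1.645 = 3.605.
n = (3.605 / 0.54)² = 6.676² = 44.57.
Round up.

n = 45 pairs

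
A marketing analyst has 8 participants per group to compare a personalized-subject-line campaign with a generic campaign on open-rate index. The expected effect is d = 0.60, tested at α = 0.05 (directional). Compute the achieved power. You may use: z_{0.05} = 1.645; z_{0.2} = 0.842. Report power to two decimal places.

For two equal groups, power = Φ(d·√(n/2) − z_{α}).
d·√(n/2) = 0.60 × √(8/2) = 0.60 × 2.000 = 1.200.
z_β = 1.200 − 1.645 = -0.445.
Power = Φ(-0.445) = 0.328.

power ≈ 0.33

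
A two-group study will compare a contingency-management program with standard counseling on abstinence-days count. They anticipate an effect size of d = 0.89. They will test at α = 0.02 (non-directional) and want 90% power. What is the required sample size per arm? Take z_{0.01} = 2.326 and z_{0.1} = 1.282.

n = 33 per group

For two independent groups with equal n: n = 2·((z_{α/2} + z_β) / d)².
z_{α/2} + z_β = 2.326 + 1.282 = 3.608.
n = 2 × (3.608 / 0.89)² = 2 × 4.054² = 2 × 16.43 = 32.9.
Round up to the next whole participant.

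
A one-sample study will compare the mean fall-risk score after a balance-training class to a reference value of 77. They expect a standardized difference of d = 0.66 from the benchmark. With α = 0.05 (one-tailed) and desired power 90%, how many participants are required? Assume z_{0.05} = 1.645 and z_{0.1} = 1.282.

For a one-sample test: n = ((z_{α} + z_β) / d)².
z_{α} + z_β = 1.645 + 1.282 = 2.927.
n = (2.927 / 0.66)² = 4.435² = 19.67.
Round up.

n = 20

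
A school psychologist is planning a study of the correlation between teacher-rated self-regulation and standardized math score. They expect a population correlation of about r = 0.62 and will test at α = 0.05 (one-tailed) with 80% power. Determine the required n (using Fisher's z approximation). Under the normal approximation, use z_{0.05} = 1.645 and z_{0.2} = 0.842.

n = 15

Fisher's z: C = ½·ln((1+r)/(1−r)) = ½·ln(4.2632) = 0.7250.
n = ((z_{α} + z_β)/C)² + 3.
(1.645 + 0.842) / 0.7250 = 2.487 / 0.7250 = 3.430.
n = 3.430² + 3 = 11.77 + 3 = 14.8.
Round up.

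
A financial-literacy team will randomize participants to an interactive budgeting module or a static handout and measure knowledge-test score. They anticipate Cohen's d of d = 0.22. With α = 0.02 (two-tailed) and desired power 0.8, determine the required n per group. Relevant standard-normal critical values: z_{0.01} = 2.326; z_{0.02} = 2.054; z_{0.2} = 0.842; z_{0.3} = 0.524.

For two independent groups with equal n: n = 2·((z_{α/2} + z_β) / d)².
z_{α/2} + z_β = 2.326 + 0.842 = 3.168.
n = 2 × (3.168 / 0.22)² = 2 × 14.400² = 2 × 207.36 = 414.7.
Round up to the next whole participant.

n = 415 per group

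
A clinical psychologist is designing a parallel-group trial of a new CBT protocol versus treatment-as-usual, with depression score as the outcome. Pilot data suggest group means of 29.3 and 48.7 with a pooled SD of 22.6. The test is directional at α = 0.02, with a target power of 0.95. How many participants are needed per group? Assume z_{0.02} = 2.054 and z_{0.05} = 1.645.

n = 38 per group

Cohen's d = |M₁ − M₂| / SD_pooled = |29.3 − 48.7| / 22.6 = 19.4 / 22.6 = 0.858.
For two independent groups with equal n: n = 2·((z_{α} + z_β) / d)².
z_{α} + z_β = 2.054 + 1.645 = 3.699.
n = 2 × (3.699 / 0.858)² = 2 × 4.311² = 2 × 18.59 = 37.2.
Round up to the next whole participant.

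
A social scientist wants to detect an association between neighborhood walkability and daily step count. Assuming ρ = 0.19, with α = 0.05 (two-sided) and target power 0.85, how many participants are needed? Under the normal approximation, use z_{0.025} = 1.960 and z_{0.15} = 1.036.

Fisher's z: C = ½·ln((1+r)/(1−r)) = ½·ln(1.4691) = 0.1923.
n = ((z_{α/2} + z_β)/C)² + 3.
(1.960 + 1.036) / 0.1923 = 2.996 / 0.1923 = 15.580.
n = 15.580² + 3 = 242.73 + 3 = 245.7.
Round up.

n = 246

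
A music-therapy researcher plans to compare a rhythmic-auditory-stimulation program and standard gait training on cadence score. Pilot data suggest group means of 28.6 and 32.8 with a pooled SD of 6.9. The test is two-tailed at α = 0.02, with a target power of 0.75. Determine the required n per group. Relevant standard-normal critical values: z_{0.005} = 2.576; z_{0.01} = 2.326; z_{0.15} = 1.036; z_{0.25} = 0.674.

n = 49 per group

Cohen's d = |M₁ − M₂| / SD_pooled = |28.6 − 32.8| / 6.9 = 4.2 / 6.9 = 0.609.
For two independent groups with equal n: n = 2·((z_{α/2} + z_β) / d)².
z_{α/2} + z_β = 2.326 + 0.674 = 3.000.
n = 2 × (3.000 / 0.609)² = 2 × 4.926² = 2 × 24.27 = 48.5.
Round up to the next whole participant.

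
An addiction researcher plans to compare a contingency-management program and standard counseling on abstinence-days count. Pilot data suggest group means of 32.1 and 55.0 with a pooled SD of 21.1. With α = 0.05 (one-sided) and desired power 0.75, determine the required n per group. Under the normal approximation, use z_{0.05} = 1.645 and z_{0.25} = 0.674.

n = 10 per group

Cohen's d = |M₁ − M₂| / SD_pooled = |32.1 − 55.0| / 21.1 = 22.9 / 21.1 = 1.085.
For two independent groups with equal n: n = 2·((z_{α} + z_β) / d)².
z_{α} + z_β = 1.645 + 0.674 = 2.319.
n = 2 × (2.319 / 1.085)² = 2 × 2.137² = 2 × 4.57 = 9.1.
Round up to the next whole participant.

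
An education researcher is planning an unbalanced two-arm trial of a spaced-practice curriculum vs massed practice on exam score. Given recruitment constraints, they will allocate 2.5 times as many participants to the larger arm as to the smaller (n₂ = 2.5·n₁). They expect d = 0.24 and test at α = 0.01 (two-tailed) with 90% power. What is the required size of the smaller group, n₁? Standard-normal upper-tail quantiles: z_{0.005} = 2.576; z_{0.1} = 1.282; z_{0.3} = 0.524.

With allocation ratio k = n₂/n₁ = 2.5, Var(x̄₁−x̄₂) = σ²(1/n₁ + 1/(k·n₁)) = σ²·(k+1)/(k·n₁).
So n₁ = (1 + 1/k)·((z_{α/2} + z_β)/d)² = 1.400 × (3.858/0.24)².
n₁ = 1.400 × 258.41 = 361.8.
Round up: n₁ = 362, giving n₂ = 2.5 × 362 = 905.

n₁ = 362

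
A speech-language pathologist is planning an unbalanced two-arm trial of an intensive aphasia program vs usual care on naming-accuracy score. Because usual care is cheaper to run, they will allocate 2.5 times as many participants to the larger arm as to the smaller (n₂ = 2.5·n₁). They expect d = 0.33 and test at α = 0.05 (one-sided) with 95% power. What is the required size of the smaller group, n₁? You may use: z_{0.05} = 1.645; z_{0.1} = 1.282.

n₁ = 140

With allocation ratio k = n₂/n₁ = 2.5, Var(x̄₁−x̄₂) = σ²(1/n₁ + 1/(k·n₁)) = σ²·(k+1)/(k·n₁).
So n₁ = (1 + 1/k)·((z_{α} + z_β)/d)² = 1.400 × (3.290/0.33)².
n₁ = 1.400 × 99.39 = 139.2.
Round up: n₁ = 140, giving n₂ = 2.5 × 140 = 350.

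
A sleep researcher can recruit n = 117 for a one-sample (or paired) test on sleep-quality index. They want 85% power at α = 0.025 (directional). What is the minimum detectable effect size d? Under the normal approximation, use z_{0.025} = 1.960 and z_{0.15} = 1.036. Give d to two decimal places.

For a single sample (or paired design) of n = 117: d_min = (z_{α} + z_β)/√n.
z-sum = 1.960 + 1.036 = 2.996.
d_min = 2.996 / √117 = 2.996 / 10.817 = 0.277.

d_min ≈ 0.28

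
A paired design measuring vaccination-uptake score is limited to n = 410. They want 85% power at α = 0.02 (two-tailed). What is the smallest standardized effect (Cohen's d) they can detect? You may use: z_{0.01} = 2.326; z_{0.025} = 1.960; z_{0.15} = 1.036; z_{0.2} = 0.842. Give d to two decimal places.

d_min ≈ 0.17

For a single sample (or paired design) of n = 410: d_min = (z_{α/2} + z_β)/√n.
z-sum = 2.326 + 1.036 = 3.362.
d_min = 3.362 / √410 = 3.362 / 20.248 = 0.166.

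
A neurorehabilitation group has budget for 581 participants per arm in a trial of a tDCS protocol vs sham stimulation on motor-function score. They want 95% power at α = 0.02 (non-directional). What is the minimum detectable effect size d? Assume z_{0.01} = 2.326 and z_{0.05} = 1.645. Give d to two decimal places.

For two independent groups of n = 581 each: d_min = (z_{α/2} + z_β)·√(2/n).
z-sum = 2.326 + 1.645 = 3.971.
d_min = 3.971 × √(2/581) = 3.971 × 0.0587 = 0.233.

d_min ≈ 0.23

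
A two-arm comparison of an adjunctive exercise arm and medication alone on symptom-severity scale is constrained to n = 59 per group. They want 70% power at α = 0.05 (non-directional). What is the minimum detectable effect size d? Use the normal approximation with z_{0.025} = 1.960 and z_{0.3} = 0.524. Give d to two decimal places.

For two independent groups of n = 59 each: d_min = (z_{α/2} + z_β)·√(2/n).
z-sum = 1.960 + 0.524 = 2.484.
d_min = 2.484 × √(2/59) = 2.484 × 0.1841 = 0.457.

d_min ≈ 0.46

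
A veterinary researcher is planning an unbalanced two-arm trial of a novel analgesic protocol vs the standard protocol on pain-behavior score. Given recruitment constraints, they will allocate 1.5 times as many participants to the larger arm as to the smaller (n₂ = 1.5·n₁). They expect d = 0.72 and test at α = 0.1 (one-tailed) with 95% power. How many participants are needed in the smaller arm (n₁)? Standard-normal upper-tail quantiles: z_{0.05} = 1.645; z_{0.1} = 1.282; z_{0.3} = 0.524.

n₁ = 28

With allocation ratio k = n₂/n₁ = 1.5, Var(x̄₁−x̄₂) = σ²(1/n₁ + 1/(k·n₁)) = σ²·(k+1)/(k·n₁).
So n₁ = (1 + 1/k)·((z_{α} + z_β)/d)² = 1.667 × (2.927/0.72)².
n₁ = 1.667 × 16.53 = 27.5.
Round up: n₁ = 28, giving n₂ = 1.5 × 28 = 42.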